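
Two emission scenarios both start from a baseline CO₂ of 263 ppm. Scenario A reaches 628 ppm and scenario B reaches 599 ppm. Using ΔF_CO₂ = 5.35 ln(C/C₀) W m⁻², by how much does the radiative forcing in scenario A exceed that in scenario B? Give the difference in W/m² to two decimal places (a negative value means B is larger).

ΔF_A = 5.35 ln(628/263) = 5.35 × 0.87039 = 4.6566 W/m².
ΔF_B = 5.35 ln(599/263) = 5.35 × 0.82311 = 4.4036 W/m².
Difference: 4.6566 − 4.4036 = 0.2530 W/m².

ΔF_A − ΔF_B = 0.25 W/m²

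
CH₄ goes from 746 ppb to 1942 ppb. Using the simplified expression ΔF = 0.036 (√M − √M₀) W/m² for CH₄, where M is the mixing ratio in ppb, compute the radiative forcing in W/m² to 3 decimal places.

CH₄: 0.036 × (√1942 − √746) = 0.036 × (44.0681 − 27.3130) = 0.036 × 16.7551 = 0.6032 W/m².

ΔF = 0.603 W/m²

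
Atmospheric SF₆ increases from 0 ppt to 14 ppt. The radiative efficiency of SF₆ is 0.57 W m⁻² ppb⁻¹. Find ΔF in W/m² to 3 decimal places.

ΔF = 0.008 W/m²

SF₆: Δ = 14 − 0 = 14 ppt = 0.014 ppb; ΔF = 0.57 × 0.014 = 0.0080 W/m².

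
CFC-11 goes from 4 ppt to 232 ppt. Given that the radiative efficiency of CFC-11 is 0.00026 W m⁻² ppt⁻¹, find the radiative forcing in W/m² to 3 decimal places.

CFC-11: ΔF = 0.00026 × (232 − 4) = 0.00026 × 228 = 0.0593 W/m².

ΔF = 0.059 W/m²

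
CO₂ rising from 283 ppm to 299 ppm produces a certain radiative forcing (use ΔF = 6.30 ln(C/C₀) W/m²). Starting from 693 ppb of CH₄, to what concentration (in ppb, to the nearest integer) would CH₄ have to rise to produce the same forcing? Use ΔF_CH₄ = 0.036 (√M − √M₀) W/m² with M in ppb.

CO₂ forcing: 6.30 × ln(299/283) = 6.30 × 0.054997 = 0.34648 W/m².
Set 0.036(√M − √693) = 0.34648: √M = 0.34648/0.036 + √693 = 9.6244 + 26.3249 = 35.9493.
M = (35.9493)² = 1292.35 ppb.

M ≈ 1292 ppb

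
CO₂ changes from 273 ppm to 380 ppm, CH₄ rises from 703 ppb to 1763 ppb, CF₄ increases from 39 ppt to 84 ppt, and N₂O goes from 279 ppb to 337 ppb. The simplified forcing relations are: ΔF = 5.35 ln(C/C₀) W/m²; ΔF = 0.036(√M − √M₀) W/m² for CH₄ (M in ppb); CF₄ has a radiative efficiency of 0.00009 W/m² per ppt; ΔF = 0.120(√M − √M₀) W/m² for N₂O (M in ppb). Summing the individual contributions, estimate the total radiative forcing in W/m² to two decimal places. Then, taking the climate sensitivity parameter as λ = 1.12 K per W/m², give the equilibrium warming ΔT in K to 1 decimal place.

ΔF = 2.53 W/m²; ΔT = 2.8 K

CO₂: 5.35 × ln(380/273) = 5.35 × ln(1.39194) = 5.35 × 0.33070 = 1.7692 W/m².
CH₄: 0.036 × (√1763 − √703) = 0.036 × (41.9881 − 26.5141) = 0.036 × 15.4740 = 0.5571 W/m².
CF₄: ΔF = 0.00009 × (84 − 39) = 0.00009 × 45 = 0.0041 W/m².
N₂O: 0.120 × (√337 − √279) = 0.120 × (18.3576 − 16.7033) = 0.120 × 1.6543 = 0.1985 W/m².
Total ΔF = 1.7692 + 0.5571 + 0.0041 + 0.1985 = 2.5289 W/m².
ΔT = λ ΔF = 1.12 × 2.53 = 2.8336 K.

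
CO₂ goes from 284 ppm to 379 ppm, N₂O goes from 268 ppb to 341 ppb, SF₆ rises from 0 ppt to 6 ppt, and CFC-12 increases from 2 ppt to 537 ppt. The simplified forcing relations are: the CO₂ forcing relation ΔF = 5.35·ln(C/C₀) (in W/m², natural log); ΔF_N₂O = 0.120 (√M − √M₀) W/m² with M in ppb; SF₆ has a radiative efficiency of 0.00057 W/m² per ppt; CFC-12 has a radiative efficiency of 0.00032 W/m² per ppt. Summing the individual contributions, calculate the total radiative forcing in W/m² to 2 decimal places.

ΔF = 1.97 W/m²

CO₂: 5.35 × ln(379/284) = 5.35 × ln(1.33451) = 5.35 × 0.28856 = 1.5438 W/m².
N₂O: 0.120 × (√341 − √268) = 0.120 × (18.4662 − 16.3707) = 0.120 × 2.0955 = 0.2515 W/m².
SF₆: ΔF = 0.00057 × (6 − 0) = 0.00057 × 6 = 0.0034 W/m².
CFC-12: ΔF = 0.00032 × (537 − 2) = 0.00032 × 535 = 0.1712 W/m².
Total ΔF = 1.5438 + 0.2515 + 0.0034 + 0.1712 = 1.9699 W/m².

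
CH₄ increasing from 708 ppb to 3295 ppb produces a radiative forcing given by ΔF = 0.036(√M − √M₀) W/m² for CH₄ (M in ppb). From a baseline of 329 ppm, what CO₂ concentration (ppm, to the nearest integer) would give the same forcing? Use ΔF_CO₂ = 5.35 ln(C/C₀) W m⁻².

C ≈ 405 ppm

CH₄ forcing: 0.036 × (√3295 − √708) = 0.036 × (57.4021 − 26.6083) = 0.036 × 30.7938 = 1.10858 W/m².
Set 5.35 ln(C/329) = 1.10858: ln(C/329) = 1.10858/5.35 = 0.20721, so C = 329 × e^0.20721 = 329 × 1.23024 = 404.75 ppm.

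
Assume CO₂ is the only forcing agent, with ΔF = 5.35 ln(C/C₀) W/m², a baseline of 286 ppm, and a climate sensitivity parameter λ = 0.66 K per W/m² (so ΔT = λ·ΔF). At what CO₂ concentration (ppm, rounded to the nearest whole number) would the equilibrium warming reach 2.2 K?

C ≈ 533 ppm

Required forcing: ΔF = ΔT/λ = 2.2/0.66 = 3.3333 W/m².
Then ln(C/286) = ΔF/5.35 = 3.3333/5.35 = 0.62305.
So C = 286 × e^0.62305 = 286 × 1.86461 = 533.28 ppm.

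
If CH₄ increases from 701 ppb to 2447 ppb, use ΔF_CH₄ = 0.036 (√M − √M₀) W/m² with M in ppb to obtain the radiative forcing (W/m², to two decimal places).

ΔF = 0.83 W/m²

CH₄: 0.036 × (√2447 − √701) = 0.036 × (49.4672 − 26.4764) = 0.036 × 22.9908 = 0.8277 W/m².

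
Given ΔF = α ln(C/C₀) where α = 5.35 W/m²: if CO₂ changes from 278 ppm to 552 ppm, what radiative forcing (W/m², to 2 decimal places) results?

ΔF = 3.67 W/m²

CO₂ absorption bands are partially saturated, so forcing scales with the logarithm of the concentration ratio.
CO₂: 5.35 × ln(552/278) = 5.35 × ln(1.98561) = 5.35 × 0.68593 = 3.6697 W/m².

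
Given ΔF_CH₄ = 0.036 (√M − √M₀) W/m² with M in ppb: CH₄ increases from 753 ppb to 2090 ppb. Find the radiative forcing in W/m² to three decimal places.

ΔF = 0.658 W/m²

CH₄: 0.036 × (√2090 − √753) = 0.036 × (45.7165 − 27.4408) = 0.036 × 18.2757 = 0.6579 W/m².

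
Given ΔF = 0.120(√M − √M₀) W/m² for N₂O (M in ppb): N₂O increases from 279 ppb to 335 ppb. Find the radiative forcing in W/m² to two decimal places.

N₂O: 0.120 × (√335 − √279) = 0.120 × (18.3030 − 16.7033) = 0.120 × 1.5997 = 0.1920 W/m².

ΔF = 0.19 W/m²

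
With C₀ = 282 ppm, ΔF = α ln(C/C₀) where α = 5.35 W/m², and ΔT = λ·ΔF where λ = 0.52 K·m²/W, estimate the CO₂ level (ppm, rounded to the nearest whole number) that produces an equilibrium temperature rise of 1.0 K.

Required forcing: ΔF = ΔT/λ = 1.0/0.52 = 1.9231 W/m².
Then ln(C/282) = ΔF/5.35 = 1.9231/5.35 = 0.35946.
So C = 282 × e^0.35946 = 282 × 1.43256 = 403.98 ppm.

C ≈ 404 ppm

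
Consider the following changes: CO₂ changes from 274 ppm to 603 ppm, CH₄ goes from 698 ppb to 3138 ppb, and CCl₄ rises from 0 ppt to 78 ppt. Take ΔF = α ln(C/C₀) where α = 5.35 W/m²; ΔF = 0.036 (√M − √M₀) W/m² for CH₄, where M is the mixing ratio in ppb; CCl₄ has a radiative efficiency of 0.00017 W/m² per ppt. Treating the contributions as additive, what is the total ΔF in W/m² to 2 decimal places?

CO₂: 5.35 × ln(603/274) = 5.35 × ln(2.20073) = 5.35 × 0.78879 = 4.2200 W/m².
CH₄: 0.036 × (√3138 − √698) = 0.036 × (56.0179 − 26.4197) = 0.036 × 29.5982 = 1.0655 W/m².
CCl₄: ΔF = 0.00017 × (78 − 0) = 0.00017 × 78 = 0.0133 W/m².
Total ΔF = 4.2200 + 1.0655 + 0.0133 = 5.2988 W/m².

ΔF = 5.30 W/m²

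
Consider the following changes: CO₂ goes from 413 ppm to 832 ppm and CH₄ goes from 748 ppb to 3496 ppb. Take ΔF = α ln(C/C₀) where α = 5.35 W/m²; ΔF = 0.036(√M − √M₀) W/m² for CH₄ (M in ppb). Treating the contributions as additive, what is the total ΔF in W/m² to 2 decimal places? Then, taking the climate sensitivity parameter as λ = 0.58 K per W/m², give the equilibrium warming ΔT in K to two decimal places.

ΔF = 4.89 W/m²; ΔT = 2.84 K

CO₂: 5.35 × ln(832/413) = 5.35 × ln(2.01453) = 5.35 × 0.70039 = 3.7471 W/m².
CH₄: 0.036 × (√3496 − √748) = 0.036 × (59.1270 − 27.3496) = 0.036 × 31.7774 = 1.1440 W/m².
Total ΔF = 3.7471 + 1.1440 = 4.8911 W/m².
ΔT = λ ΔF = 0.58 × 4.89 = 2.8362 K.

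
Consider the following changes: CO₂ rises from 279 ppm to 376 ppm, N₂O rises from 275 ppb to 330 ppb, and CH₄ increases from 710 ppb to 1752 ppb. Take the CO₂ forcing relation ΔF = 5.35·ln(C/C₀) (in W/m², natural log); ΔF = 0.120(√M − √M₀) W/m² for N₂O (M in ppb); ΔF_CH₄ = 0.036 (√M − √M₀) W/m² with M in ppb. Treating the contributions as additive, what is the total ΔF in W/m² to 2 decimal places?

CO₂: 5.35 × ln(376/279) = 5.35 × ln(1.34767) = 5.35 × 0.29838 = 1.5963 W/m².
N₂O: 0.120 × (√330 − √275) = 0.120 × (18.1659 − 16.5831) = 0.120 × 1.5828 = 0.1899 W/m².
CH₄: 0.036 × (√1752 − √710) = 0.036 × (41.8569 − 26.6458) = 0.036 × 15.2111 = 0.5476 W/m².
Total ΔF = 1.5963 + 0.1899 + 0.5476 = 2.3338 W/m².

ΔF = 2.33 W/m²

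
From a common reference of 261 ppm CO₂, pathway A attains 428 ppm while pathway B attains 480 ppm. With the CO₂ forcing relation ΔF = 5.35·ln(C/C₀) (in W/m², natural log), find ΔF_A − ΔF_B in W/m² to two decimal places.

ΔF_A = 5.35 ln(428/261) = 5.35 × 0.49460 = 2.6461 W/m².
ΔF_B = 5.35 ln(480/261) = 5.35 × 0.60927 = 3.2596 W/m².
Difference: 2.6461 − 3.2596 = -0.6135 W/m².

ΔF_A − ΔF_B = -0.61 W/m²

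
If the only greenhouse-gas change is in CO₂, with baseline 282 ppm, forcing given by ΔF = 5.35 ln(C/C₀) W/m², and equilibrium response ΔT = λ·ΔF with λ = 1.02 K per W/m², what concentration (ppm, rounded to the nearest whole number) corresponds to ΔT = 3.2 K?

C ≈ 507 ppm

Required forcing: ΔF = ΔT/λ = 3.2/1.02 = 3.1373 W/m².
Then ln(C/282) = ΔF/5.35 = 3.1373/5.35 = 0.58641.
So C = 282 × e^0.58641 = 282 × 1.79752 = 506.90 ppm.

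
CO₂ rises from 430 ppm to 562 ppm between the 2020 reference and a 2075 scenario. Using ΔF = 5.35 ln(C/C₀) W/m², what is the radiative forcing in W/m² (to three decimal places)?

CO₂: 5.35 × ln(562/430) = 5.35 × ln(1.30698) = 5.35 × 0.26772 = 1.4323 W/m².

ΔF = 1.432 W/m²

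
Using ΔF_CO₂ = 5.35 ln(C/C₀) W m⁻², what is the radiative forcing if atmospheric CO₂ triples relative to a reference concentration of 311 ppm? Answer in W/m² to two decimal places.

ΔF = 5.35 × ln(3) = 5.35 × 1.09861 = 5.8776 W/m².

ΔF = 5.88 W/m²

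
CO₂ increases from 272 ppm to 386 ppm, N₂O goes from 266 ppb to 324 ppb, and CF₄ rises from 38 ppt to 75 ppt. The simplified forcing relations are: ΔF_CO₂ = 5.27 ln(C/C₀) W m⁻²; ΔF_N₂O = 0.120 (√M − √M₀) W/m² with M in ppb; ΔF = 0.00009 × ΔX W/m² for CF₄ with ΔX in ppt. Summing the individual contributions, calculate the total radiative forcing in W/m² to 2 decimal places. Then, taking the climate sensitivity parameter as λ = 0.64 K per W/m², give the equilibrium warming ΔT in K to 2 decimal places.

CO₂: 5.27 × ln(386/272) = 5.27 × ln(1.41912) = 5.27 × 0.35004 = 1.8447 W/m².
N₂O: 0.120 × (√324 − √266) = 0.120 × (18.0000 − 16.3095) = 0.120 × 1.6905 = 0.2029 W/m².
CF₄: ΔF = 0.00009 × (75 − 38) = 0.00009 × 37 = 0.0033 W/m².
Total ΔF = 1.8447 + 0.2029 + 0.0033 = 2.0509 W/m².
ΔT = λ ΔF = 0.64 × 2.05 = 1.3120 K.

ΔF = 2.05 W/m²; ΔT = 1.31 K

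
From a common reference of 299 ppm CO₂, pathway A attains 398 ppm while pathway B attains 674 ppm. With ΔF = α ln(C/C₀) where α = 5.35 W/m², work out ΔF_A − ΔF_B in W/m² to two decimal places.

ΔF_A − ΔF_B = -2.82 W/m²

ΔF_A = 5.35 ln(398/299) = 5.35 × 0.28601 = 1.5302 W/m².
ΔF_B = 5.35 ln(674/299) = 5.35 × 0.81279 = 4.3484 W/m².
Difference: 1.5302 − 4.3484 = -2.8182 W/m².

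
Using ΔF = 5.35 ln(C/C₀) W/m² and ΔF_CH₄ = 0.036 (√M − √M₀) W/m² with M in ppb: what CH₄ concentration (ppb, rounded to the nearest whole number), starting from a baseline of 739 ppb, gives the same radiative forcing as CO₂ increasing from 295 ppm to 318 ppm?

CO₂ forcing: 5.35 × ln(318/295) = 5.35 × 0.075076 = 0.40166 W/m².
Set 0.036(√M − √739) = 0.40166: √M = 0.40166/0.036 + √739 = 11.1572 + 27.1846 = 38.3418.
M = (38.3418)² = 1470.09 ppb.

M ≈ 1470 ppb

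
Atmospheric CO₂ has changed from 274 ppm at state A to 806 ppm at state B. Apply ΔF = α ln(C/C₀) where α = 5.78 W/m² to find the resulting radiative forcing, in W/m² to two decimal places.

CO₂: 5.78 × ln(806/274) = 5.78 × ln(2.94161) = 5.78 × 1.07896 = 6.2364 W/m².

ΔF = 6.24 W/m²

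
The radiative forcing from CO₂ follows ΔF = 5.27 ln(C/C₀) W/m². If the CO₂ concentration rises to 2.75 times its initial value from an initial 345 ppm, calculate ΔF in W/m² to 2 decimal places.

ΔF = 5.33 W/m²

ΔF = 5.27 × ln(2.75) = 5.27 × 1.01160 = 5.3311 W/m².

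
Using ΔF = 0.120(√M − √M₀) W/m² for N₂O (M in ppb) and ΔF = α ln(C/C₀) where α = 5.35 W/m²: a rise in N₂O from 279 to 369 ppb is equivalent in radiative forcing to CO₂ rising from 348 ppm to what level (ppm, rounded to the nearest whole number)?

C ≈ 368 ppm

N₂O forcing: 0.120 × (√369 − √279) = 0.120 × (19.2094 − 16.7033) = 0.120 × 2.5061 = 0.30073 W/m².
Set 5.35 ln(C/348) = 0.30073: ln(C/348) = 0.30073/5.35 = 0.05621, so C = 348 × e^0.05621 = 348 × 1.05782 = 368.12 ppm.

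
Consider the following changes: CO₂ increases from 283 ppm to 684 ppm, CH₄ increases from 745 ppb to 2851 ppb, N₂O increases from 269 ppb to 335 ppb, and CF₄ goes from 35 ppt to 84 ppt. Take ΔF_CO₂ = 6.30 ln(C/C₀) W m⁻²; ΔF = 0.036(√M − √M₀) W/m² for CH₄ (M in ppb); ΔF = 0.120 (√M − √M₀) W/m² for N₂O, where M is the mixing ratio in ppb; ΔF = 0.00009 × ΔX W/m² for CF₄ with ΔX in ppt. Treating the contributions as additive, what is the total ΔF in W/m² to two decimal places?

ΔF = 6.73 W/m²

CO₂: 6.30 × ln(684/283) = 6.30 × ln(2.41696) = 6.30 × 0.88251 = 5.5598 W/m².
CH₄: 0.036 × (√2851 − √745) = 0.036 × (53.3948 − 27.2947) = 0.036 × 26.1001 = 0.9396 W/m².
N₂O: 0.120 × (√335 − √269) = 0.120 × (18.3030 − 16.4012) = 0.120 × 1.9018 = 0.2282 W/m².
CF₄: ΔF = 0.00009 × (84 − 35) = 0.00009 × 49 = 0.0044 W/m².
Total ΔF = 5.5598 + 0.9396 + 0.2282 + 0.0044 = 6.7320 W/m².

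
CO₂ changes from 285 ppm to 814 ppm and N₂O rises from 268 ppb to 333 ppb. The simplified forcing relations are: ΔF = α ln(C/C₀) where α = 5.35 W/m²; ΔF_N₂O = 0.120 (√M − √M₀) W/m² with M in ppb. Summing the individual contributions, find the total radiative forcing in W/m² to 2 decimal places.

CO₂: 5.35 × ln(814/285) = 5.35 × ln(2.85614) = 5.35 × 1.04947 = 5.6147 W/m².
N₂O: 0.120 × (√333 − √268) = 0.120 × (18.2483 − 16.3707) = 0.120 × 1.8776 = 0.2253 W/m².
Total ΔF = 5.6147 + 0.2253 = 5.8400 W/m².

ΔF = 5.84 W/m²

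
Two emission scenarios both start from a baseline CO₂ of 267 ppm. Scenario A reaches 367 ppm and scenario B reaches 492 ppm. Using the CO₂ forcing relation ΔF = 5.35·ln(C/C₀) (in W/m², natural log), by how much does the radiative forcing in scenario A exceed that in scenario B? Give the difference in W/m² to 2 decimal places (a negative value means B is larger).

ΔF_A = 5.35 ln(367/267) = 5.35 × 0.31811 = 1.7019 W/m².
ΔF_B = 5.35 ln(492/267) = 5.35 × 0.61123 = 3.2701 W/m².
Difference: 1.7019 − 3.2701 = -1.5682 W/m².
(Equivalently, ΔF_A − ΔF_B = 5.35 ln(367/492) = 5.35 × -0.29312 = -1.5682 W/m².)

ΔF_A − ΔF_B = -1.57 W/m²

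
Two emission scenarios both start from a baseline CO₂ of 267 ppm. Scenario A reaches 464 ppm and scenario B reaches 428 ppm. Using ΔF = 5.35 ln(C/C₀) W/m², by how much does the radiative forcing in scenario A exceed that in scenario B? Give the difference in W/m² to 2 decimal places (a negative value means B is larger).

ΔF_A − ΔF_B = 0.43 W/m²

ΔF_A = 5.35 ln(464/267) = 5.35 × 0.55264 = 2.9566 W/m².
ΔF_B = 5.35 ln(428/267) = 5.35 × 0.47187 = 2.5245 W/m².
Difference: 2.9566 − 2.5245 = 0.4321 W/m².
(Equivalently, ΔF_A − ΔF_B = 5.35 ln(464/428) = 5.35 × 0.08076 = 0.4321 W/m².)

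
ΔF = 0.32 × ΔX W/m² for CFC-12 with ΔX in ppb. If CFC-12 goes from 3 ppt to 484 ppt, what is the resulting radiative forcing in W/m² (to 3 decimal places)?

CFC-12: Δ = 484 − 3 = 481 ppt = 0.481 ppb; ΔF = 0.32 × 0.481 = 0.1539 W/m².

ΔF = 0.154 W/m²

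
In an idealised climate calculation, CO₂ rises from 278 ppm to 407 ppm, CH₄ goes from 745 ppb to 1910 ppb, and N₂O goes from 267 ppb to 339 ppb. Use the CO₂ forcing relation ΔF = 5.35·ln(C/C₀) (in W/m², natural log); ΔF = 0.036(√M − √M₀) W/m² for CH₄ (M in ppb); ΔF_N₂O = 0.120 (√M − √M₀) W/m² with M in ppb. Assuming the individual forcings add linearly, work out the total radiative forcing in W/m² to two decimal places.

CO₂: 5.35 × ln(407/278) = 5.35 × ln(1.46403) = 5.35 × 0.38119 = 2.0394 W/m².
CH₄: 0.036 × (√1910 − √745) = 0.036 × (43.7035 − 27.2947) = 0.036 × 16.4088 = 0.5907 W/m².
N₂O: 0.120 × (√339 − √267) = 0.120 × (18.4120 − 16.3401) = 0.120 × 2.0719 = 0.2486 W/m².
Total ΔF = 2.0394 + 0.5907 + 0.2486 = 2.8787 W/m².

ΔF = 2.88 W/m²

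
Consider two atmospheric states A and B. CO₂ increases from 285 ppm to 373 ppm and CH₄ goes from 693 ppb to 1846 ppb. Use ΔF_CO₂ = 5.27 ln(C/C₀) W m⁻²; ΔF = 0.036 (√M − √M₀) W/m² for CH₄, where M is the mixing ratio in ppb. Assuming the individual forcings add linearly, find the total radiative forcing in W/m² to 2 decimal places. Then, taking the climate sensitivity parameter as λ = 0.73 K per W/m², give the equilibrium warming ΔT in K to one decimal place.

CO₂: 5.27 × ln(373/285) = 5.27 × ln(1.30877) = 5.27 × 0.26909 = 1.4181 W/m².
CH₄: 0.036 × (√1846 − √693) = 0.036 × (42.9651 − 26.3249) = 0.036 × 16.6402 = 0.5990 W/m².
Total ΔF = 1.4181 + 0.5990 = 2.0171 W/m².
ΔT = λ ΔF = 0.73 × 2.02 = 1.4746 K.

ΔF = 2.02 W/m²; ΔT = 1.5 K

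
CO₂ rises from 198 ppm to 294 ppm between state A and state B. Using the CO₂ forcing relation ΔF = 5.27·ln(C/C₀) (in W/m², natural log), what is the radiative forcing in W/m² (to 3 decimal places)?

ΔF = 2.083 W/m²

CO₂ absorption bands are partially saturated, so forcing scales with the logarithm of the concentration ratio.
CO₂: 5.27 × ln(294/198) = 5.27 × ln(1.48485) = 5.27 × 0.39531 = 2.0833 W/m².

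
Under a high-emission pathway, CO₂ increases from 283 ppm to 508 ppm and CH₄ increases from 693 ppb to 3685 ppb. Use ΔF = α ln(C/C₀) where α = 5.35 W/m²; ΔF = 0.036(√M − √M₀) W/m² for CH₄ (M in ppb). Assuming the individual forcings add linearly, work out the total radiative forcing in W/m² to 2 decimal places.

CO₂: 5.35 × ln(508/283) = 5.35 × ln(1.79505) = 5.35 × 0.58503 = 3.1299 W/m².
CH₄: 0.036 × (√3685 − √693) = 0.036 × (60.7042 − 26.3249) = 0.036 × 34.3793 = 1.2377 W/m².
Total ΔF = 3.1299 + 1.2377 = 4.3676 W/m².

ΔF = 4.37 W/m²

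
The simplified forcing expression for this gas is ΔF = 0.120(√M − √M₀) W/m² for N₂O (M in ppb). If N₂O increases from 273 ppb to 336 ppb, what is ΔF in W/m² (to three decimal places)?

ΔF = 0.217 W/m²

N₂O: 0.120 × (√336 − √273) = 0.120 × (18.3303 − 16.5227) = 0.120 × 1.8076 = 0.2169 W/m².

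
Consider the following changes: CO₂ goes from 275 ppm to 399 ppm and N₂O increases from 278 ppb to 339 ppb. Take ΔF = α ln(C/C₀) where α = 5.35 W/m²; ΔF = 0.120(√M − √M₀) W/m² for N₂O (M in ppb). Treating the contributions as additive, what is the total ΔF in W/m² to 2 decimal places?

ΔF = 2.20 W/m²

CO₂: 5.35 × ln(399/275) = 5.35 × ln(1.45091) = 5.35 × 0.37219 = 1.9912 W/m².
N₂O: 0.120 × (√339 − √278) = 0.120 × (18.4120 − 16.6733) = 0.120 × 1.7387 = 0.2086 W/m².
Total ΔF = 1.9912 + 0.2086 = 2.1998 W/m².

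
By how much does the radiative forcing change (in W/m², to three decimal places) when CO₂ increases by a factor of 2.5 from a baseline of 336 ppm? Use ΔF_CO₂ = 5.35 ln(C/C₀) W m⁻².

ΔF = 4.902 W/m²

Because the forcing depends only on the ratio C/C₀, the initial concentration does not enter.
ΔF = 5.35 × ln(2.5) = 5.35 × 0.91629 = 4.9022 W/m².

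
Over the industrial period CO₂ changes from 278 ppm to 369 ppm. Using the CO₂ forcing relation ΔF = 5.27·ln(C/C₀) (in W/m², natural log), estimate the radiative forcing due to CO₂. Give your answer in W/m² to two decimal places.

CO₂: 5.27 × ln(369/278) = 5.27 × ln(1.32734) = 5.27 × 0.28318 = 1.4924 W/m².

ΔF = 1.49 W/m²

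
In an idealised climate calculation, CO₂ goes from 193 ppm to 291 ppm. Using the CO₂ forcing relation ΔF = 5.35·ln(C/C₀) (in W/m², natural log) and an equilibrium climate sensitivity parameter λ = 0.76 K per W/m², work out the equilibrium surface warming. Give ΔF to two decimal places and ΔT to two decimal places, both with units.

CO₂: 5.35 × ln(291/193) = 5.35 × ln(1.50777) = 5.35 × 0.41063 = 2.1969 W/m².
ΔT = λ ΔF = 0.76 × 2.20 = 1.6720 K.

ΔF = 2.20 W/m²; ΔT = 1.67 K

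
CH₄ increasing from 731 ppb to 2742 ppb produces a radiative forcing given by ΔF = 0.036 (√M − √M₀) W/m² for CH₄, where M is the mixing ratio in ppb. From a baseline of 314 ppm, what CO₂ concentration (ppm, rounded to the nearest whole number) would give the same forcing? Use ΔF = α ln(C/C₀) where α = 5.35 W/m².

CH₄ forcing: 0.036 × (√2742 − √731) = 0.036 × (52.3641 − 27.0370) = 0.036 × 25.3271 = 0.91178 W/m².
Set 5.35 ln(C/314) = 0.91178: ln(C/314) = 0.91178/5.35 = 0.17043, so C = 314 × e^0.17043 = 314 × 1.18581 = 372.34 ppm.

C ≈ 372 ppm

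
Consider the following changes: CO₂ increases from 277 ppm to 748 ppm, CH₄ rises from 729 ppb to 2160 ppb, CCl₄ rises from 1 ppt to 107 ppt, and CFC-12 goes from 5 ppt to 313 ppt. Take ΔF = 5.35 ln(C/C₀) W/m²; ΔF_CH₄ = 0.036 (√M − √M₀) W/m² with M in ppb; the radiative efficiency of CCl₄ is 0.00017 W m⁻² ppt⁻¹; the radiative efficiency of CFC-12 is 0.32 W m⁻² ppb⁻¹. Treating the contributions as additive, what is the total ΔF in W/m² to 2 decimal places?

CO₂: 5.35 × ln(748/277) = 5.35 × ln(2.70036) = 5.35 × 0.99339 = 5.3146 W/m².
CH₄: 0.036 × (√2160 − √729) = 0.036 × (46.4758 − 27.0000) = 0.036 × 19.4758 = 0.7011 W/m².
CCl₄: ΔF = 0.00017 × (107 − 1) = 0.00017 × 106 = 0.0180 W/m².
CFC-12: Δ = 313 − 5 = 308 ppt = 0.308 ppb; ΔF = 0.32 × 0.308 = 0.0986 W/m².
Total ΔF = 5.3146 + 0.7011 + 0.0180 + 0.0986 = 6.1323 W/m².

ΔF = 6.13 W/m²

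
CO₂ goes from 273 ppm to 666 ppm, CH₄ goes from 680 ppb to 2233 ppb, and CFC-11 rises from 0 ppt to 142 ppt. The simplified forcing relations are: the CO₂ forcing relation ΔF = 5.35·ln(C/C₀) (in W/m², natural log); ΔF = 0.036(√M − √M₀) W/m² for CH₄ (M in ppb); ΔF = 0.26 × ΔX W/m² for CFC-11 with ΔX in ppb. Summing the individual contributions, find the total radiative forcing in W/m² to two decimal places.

ΔF = 5.57 W/m²

CO₂: 5.35 × ln(666/273) = 5.35 × ln(2.43956) = 5.35 × 0.89182 = 4.7712 W/m².
CH₄: 0.036 × (√2233 − √680) = 0.036 × (47.2546 − 26.0768) = 0.036 × 21.1778 = 0.7624 W/m².
CFC-11: Δ = 142 − 0 = 142 ppt = 0.142 ppb; ΔF = 0.26 × 0.142 = 0.0369 W/m².
Total ΔF = 4.7712 + 0.7624 + 0.0369 = 5.5705 W/m².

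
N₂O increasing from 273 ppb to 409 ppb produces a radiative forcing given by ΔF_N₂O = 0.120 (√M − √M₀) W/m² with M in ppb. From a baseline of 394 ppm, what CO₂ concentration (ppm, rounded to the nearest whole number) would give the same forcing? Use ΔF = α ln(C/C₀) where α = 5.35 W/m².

C ≈ 428 ppm

N₂O forcing: 0.120 × (√409 − √273) = 0.120 × (20.2237 − 16.5227) = 0.120 × 3.7010 = 0.44412 W/m².
Set 5.35 ln(C/394) = 0.44412: ln(C/394) = 0.44412/5.35 = 0.08301, so C = 394 × e^0.08301 = 394 × 1.08655 = 428.10 ppm.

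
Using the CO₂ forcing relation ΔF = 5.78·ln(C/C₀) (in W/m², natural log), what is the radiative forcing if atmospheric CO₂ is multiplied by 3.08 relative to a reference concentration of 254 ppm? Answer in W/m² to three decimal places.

ΔF = 6.502 W/m²

Because the forcing depends only on the ratio C/C₀, the initial concentration does not enter.
ΔF = 5.78 × ln(3.08) = 5.78 × 1.12493 = 6.5021 W/m².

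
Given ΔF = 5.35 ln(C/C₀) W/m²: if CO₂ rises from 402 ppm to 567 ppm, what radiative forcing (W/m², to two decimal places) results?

ΔF = 1.84 W/m²

CO₂: 5.35 × ln(567/402) = 5.35 × ln(1.41045) = 5.35 × 0.34391 = 1.8399 W/m².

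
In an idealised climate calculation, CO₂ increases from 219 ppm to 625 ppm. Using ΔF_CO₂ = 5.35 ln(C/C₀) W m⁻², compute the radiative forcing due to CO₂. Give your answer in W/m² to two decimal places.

CO₂ absorption bands are partially saturated, so forcing scales with the logarithm of the concentration ratio.
CO₂: 5.35 × ln(625/219) = 5.35 × ln(2.85388) = 5.35 × 1.04868 = 5.6104 W/m².

ΔF = 5.61 W/m²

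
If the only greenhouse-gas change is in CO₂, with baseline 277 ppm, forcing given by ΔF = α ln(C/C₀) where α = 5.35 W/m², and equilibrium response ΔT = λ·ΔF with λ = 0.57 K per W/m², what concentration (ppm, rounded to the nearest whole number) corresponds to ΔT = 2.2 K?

C ≈ 570 ppm

Required forcing: ΔF = ΔT/λ = 2.2/0.57 = 3.8596 W/m².
Then ln(C/277) = ΔF/5.35 = 3.8596/5.35 = 0.72142.
So C = 277 × e^0.72142 = 277 × 2.05735 = 569.89 ppm.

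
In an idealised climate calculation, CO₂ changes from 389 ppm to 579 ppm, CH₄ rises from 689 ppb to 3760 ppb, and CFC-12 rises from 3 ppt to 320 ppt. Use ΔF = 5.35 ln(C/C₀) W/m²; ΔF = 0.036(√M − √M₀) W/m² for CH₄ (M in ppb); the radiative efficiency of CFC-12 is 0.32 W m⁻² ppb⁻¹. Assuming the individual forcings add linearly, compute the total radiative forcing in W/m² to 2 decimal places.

ΔF = 3.49 W/m²

CO₂: 5.35 × ln(579/389) = 5.35 × ln(1.48843) = 5.35 × 0.39772 = 2.1278 W/m².
CH₄: 0.036 × (√3760 − √689) = 0.036 × (61.3188 − 26.2488) = 0.036 × 35.0700 = 1.2625 W/m².
CFC-12: Δ = 320 − 3 = 317 ppt = 0.317 ppb; ΔF = 0.32 × 0.317 = 0.1014 W/m².
Total ΔF = 2.1278 + 1.2625 + 0.1014 = 3.4917 W/m².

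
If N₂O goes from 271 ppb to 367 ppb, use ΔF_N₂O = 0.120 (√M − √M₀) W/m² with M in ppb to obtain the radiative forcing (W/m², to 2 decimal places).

ΔF = 0.32 W/m²

N₂O: 0.120 × (√367 − √271) = 0.120 × (19.1572 − 16.4621) = 0.120 × 2.6951 = 0.3234 W/m².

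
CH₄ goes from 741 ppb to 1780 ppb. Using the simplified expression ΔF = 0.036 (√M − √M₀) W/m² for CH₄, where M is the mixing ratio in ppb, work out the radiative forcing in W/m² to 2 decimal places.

ΔF = 0.54 W/m²

CH₄: 0.036 × (√1780 − √741) = 0.036 × (42.1900 − 27.2213) = 0.036 × 14.9687 = 0.5389 W/m².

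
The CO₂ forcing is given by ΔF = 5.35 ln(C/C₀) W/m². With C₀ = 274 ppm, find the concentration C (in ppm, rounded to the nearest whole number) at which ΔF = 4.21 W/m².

C ≈ 602 ppm

Set 5.35 ln(C/274) = 4.21, so ln(C/274) = 4.21/5.35 = 0.78692.
Then C/274 = e^0.78692 = 2.19662, giving C = 274 × 2.19662 = 601.87 ppm.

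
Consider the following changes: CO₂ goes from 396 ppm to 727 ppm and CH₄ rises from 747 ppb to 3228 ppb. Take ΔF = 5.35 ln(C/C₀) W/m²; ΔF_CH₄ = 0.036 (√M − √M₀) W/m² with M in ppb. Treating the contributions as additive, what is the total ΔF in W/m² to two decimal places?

CO₂: 5.35 × ln(727/396) = 5.35 × ln(1.83586) = 5.35 × 0.60751 = 3.2502 W/m².
CH₄: 0.036 × (√3228 − √747) = 0.036 × (56.8155 − 27.3313) = 0.036 × 29.4842 = 1.0614 W/m².
Total ΔF = 3.2502 + 1.0614 = 4.3116 W/m².

ΔF = 4.31 W/m²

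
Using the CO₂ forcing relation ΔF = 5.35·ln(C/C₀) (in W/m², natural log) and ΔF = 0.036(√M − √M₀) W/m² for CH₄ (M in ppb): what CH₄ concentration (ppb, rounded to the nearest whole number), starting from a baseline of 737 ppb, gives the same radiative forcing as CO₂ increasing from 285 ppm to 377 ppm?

CO₂ forcing: 5.35 × ln(377/285) = 5.35 × 0.279756 = 1.49669 W/m².
Set 0.036(√M − √737) = 1.49669: √M = 1.49669/0.036 + √737 = 41.5747 + 27.1477 = 68.7224.
M = (68.7224)² = 4722.77 ppb.

M ≈ 4723 ppb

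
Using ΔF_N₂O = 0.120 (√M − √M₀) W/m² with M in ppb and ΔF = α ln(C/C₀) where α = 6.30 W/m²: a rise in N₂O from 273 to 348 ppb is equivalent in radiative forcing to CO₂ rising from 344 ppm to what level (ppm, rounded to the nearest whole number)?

N₂O forcing: 0.120 × (√348 − √273) = 0.120 × (18.6548 − 16.5227) = 0.120 × 2.1321 = 0.25585 W/m².
Set 6.30 ln(C/344) = 0.25585: ln(C/344) = 0.25585/6.30 = 0.04061, so C = 344 × e^0.04061 = 344 × 1.04145 = 358.26 ppm.

C ≈ 358 ppm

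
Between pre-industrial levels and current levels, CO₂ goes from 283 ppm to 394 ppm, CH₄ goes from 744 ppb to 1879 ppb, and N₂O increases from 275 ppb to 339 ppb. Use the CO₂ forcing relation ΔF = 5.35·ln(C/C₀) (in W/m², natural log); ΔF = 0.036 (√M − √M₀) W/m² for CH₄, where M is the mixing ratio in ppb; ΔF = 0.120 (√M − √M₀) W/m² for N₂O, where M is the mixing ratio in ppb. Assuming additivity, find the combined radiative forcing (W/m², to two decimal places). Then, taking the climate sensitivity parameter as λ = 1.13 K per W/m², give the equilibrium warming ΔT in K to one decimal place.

ΔF = 2.57 W/m²; ΔT = 2.9 K

CO₂: 5.35 × ln(394/283) = 5.35 × ln(1.39223) = 5.35 × 0.33091 = 1.7704 W/m².
CH₄: 0.036 × (√1879 − √744) = 0.036 × (43.3474 − 27.2764) = 0.036 × 16.0710 = 0.5786 W/m².
N₂O: 0.120 × (√339 − √275) = 0.120 × (18.4120 − 16.5831) = 0.120 × 1.8289 = 0.2195 W/m².
Total ΔF = 1.7704 + 0.5786 + 0.2195 = 2.5685 W/m².
ΔT = λ ΔF = 1.13 × 2.57 = 2.9041 K.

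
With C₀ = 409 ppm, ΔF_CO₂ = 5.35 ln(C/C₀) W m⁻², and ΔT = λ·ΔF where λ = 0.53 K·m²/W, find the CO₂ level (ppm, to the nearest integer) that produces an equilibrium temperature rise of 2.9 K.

Required forcing: ΔF = ΔT/λ = 2.9/0.53 = 5.4717 W/m².
Then ln(C/409) = ΔF/5.35 = 5.4717/5.35 = 1.02275.
So C = 409 × e^1.02275 = 409 × 2.78083 = 1137.36 ppm.

C ≈ 1137 ppm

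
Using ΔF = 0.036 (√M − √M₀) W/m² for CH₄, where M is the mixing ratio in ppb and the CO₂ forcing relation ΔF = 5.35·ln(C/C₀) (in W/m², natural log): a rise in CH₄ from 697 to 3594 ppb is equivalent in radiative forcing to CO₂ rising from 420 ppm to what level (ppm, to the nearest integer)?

CH₄ forcing: 0.036 × (√3594 − √697) = 0.036 × (59.9500 − 26.4008) = 0.036 × 33.5492 = 1.20777 W/m².
Set 5.35 ln(C/420) = 1.20777: ln(C/420) = 1.20777/5.35 = 0.22575, so C = 420 × e^0.22575 = 420 × 1.25326 = 526.37 ppm.

C ≈ 526 ppm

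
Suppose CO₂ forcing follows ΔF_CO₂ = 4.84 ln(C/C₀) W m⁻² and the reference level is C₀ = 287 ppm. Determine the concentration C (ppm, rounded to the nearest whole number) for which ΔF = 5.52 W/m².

Set 4.84 ln(C/287) = 5.52, so ln(C/287) = 5.52/4.84 = 1.14050.
Then C/287 = e^1.14050 = 3.12833, giving C = 287 × 3.12833 = 897.83 ppm.

C ≈ 898 ppm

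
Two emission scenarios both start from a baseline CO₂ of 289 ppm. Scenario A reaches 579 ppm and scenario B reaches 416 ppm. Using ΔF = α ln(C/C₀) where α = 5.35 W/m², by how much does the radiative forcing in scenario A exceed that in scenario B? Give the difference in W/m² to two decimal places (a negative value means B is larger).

ΔF_A − ΔF_B = 1.77 W/m²

ΔF_A = 5.35 ln(579/289) = 5.35 × 0.69488 = 3.7176 W/m².
ΔF_B = 5.35 ln(416/289) = 5.35 × 0.36426 = 1.9488 W/m².
Difference: 3.7176 − 1.9488 = 1.7688 W/m².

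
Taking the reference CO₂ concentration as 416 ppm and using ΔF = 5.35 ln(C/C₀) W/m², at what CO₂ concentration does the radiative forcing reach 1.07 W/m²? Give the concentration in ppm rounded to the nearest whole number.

C ≈ 508 ppm

Set 5.35 ln(C/416) = 1.07, so ln(C/416) = 1.07/5.35 = 0.20000.
Then C/416 = e^0.20000 = 1.22140, giving C = 416 × 1.22140 = 508.10 ppm.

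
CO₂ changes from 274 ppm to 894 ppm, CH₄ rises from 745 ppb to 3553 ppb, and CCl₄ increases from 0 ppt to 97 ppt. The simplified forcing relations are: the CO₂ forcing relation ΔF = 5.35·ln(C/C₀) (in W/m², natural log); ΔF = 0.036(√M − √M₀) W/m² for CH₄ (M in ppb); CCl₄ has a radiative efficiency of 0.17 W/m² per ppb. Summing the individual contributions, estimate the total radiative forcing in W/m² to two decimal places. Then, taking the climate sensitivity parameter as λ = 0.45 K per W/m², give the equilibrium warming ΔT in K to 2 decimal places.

ΔF = 7.51 W/m²; ΔT = 3.38 K

CO₂: 5.35 × ln(894/274) = 5.35 × ln(3.26277) = 5.35 × 1.18258 = 6.3268 W/m².
CH₄: 0.036 × (√3553 − √745) = 0.036 × (59.6070 − 27.2947) = 0.036 × 32.3123 = 1.1632 W/m².
CCl₄: Δ = 97 − 0 = 97 ppt = 0.097 ppb; ΔF = 0.17 × 0.097 = 0.0165 W/m².
Total ΔF = 6.3268 + 1.1632 + 0.0165 = 7.5065 W/m².
ΔT = λ ΔF = 0.45 × 7.51 = 3.3795 K.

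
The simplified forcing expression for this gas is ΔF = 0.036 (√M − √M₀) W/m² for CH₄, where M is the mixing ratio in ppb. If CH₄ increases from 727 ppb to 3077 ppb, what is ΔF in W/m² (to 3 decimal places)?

CH₄: 0.036 × (√3077 − √727) = 0.036 × (55.4707 − 26.9629) = 0.036 × 28.5078 = 1.0263 W/m².

ΔF = 1.026 W/m²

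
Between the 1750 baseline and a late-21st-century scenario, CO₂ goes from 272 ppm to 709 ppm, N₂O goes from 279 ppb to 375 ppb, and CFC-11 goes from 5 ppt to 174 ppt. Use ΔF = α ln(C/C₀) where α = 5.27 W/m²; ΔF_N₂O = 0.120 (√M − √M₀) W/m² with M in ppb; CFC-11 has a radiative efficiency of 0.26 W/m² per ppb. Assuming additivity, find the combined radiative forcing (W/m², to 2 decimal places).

CO₂: 5.27 × ln(709/272) = 5.27 × ln(2.60662) = 5.27 × 0.95805 = 5.0489 W/m².
N₂O: 0.120 × (√375 − √279) = 0.120 × (19.3649 − 16.7033) = 0.120 × 2.6616 = 0.3194 W/m².
CFC-11: Δ = 174 − 5 = 169 ppt = 0.169 ppb; ΔF = 0.26 × 0.169 = 0.0439 W/m².
Total ΔF = 5.0489 + 0.3194 + 0.0439 = 5.4122 W/m².

ΔF = 5.41 W/m²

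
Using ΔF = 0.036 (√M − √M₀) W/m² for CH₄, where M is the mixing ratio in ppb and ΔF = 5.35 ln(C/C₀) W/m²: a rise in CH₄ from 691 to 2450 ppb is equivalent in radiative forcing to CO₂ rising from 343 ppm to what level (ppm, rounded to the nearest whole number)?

C ≈ 401 ppm

CH₄ forcing: 0.036 × (√2450 − √691) = 0.036 × (49.4975 − 26.2869) = 0.036 × 23.2106 = 0.83558 W/m².
Set 5.35 ln(C/343) = 0.83558: ln(C/343) = 0.83558/5.35 = 0.15618, so C = 343 × e^0.15618 = 343 × 1.16904 = 400.98 ppm.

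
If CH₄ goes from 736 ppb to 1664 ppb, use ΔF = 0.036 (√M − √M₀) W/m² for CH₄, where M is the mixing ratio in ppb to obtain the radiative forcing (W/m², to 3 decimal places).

ΔF = 0.492 W/m²

CH₄: 0.036 × (√1664 − √736) = 0.036 × (40.7922 − 27.1293) = 0.036 × 13.6629 = 0.4919 W/m².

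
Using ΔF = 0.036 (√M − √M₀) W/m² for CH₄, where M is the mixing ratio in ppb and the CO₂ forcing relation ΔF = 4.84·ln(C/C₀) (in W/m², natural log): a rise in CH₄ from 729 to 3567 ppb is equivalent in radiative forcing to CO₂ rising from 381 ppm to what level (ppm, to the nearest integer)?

C ≈ 486 ppm

CH₄ forcing: 0.036 × (√3567 − √729) = 0.036 × (59.7244 − 27.0000) = 0.036 × 32.7244 = 1.17808 W/m².
Set 4.84 ln(C/381) = 1.17808: ln(C/381) = 1.17808/4.84 = 0.24340, so C = 381 × e^0.24340 = 381 × 1.27558 = 486.00 ppm.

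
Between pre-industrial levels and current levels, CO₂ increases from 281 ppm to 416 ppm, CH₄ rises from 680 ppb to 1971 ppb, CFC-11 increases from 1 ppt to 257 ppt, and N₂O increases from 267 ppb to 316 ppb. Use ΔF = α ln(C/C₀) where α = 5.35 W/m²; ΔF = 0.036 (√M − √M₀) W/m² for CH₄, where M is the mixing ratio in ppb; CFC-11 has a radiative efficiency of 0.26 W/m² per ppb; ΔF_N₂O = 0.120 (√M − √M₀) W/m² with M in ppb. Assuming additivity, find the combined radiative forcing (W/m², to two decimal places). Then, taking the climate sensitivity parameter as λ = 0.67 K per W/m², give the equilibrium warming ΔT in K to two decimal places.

CO₂: 5.35 × ln(416/281) = 5.35 × ln(1.48043) = 5.35 × 0.39233 = 2.0990 W/m².
CH₄: 0.036 × (√1971 − √680) = 0.036 × (44.3959 − 26.0768) = 0.036 × 18.3191 = 0.6595 W/m².
CFC-11: Δ = 257 − 1 = 256 ppt = 0.256 ppb; ΔF = 0.26 × 0.256 = 0.0666 W/m².
N₂O: 0.120 × (√316 − √267) = 0.120 × (17.7764 − 16.3401) = 0.120 × 1.4363 = 0.1724 W/m².
Total ΔF = 2.0990 + 0.6595 + 0.0666 + 0.1724 = 2.9975 W/m².
ΔT = λ ΔF = 0.67 × 3.00 = 2.0100 K.

ΔF = 3.00 W/m²; ΔT = 2.01 K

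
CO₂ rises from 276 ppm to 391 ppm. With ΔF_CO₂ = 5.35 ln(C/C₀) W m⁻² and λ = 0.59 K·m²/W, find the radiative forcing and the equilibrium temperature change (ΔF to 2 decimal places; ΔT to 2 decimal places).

ΔF = 1.86 W/m²; ΔT = 1.10 K

CO₂: 5.35 × ln(391/276) = 5.35 × ln(1.41667) = 5.35 × 0.34831 = 1.8635 W/m².
ΔT = λ ΔF = 0.59 × 1.86 = 1.0974 K.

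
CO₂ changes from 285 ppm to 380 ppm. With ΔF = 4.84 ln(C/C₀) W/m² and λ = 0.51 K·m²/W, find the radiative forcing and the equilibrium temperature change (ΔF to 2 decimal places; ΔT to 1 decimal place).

ΔF = 1.39 W/m²; ΔT = 0.7 K

CO₂: 4.84 × ln(380/285) = 4.84 × ln(1.33333) = 4.84 × 0.28768 = 1.3924 W/m².
ΔT = λ ΔF = 0.51 × 1.39 = 0.7089 K.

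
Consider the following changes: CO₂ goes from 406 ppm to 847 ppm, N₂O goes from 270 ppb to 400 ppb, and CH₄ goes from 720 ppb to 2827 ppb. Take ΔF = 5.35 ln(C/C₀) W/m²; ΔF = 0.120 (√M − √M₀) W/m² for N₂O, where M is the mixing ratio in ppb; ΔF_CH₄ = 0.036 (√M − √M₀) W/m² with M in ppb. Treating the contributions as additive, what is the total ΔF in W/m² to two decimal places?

ΔF = 5.31 W/m²

CO₂: 5.35 × ln(847/406) = 5.35 × ln(2.08621) = 5.35 × 0.73535 = 3.9341 W/m².
N₂O: 0.120 × (√400 − √270) = 0.120 × (20.0000 − 16.4317) = 0.120 × 3.5683 = 0.4282 W/m².
CH₄: 0.036 × (√2827 − √720) = 0.036 × (53.1695 − 26.8328) = 0.036 × 26.3367 = 0.9481 W/m².
Total ΔF = 3.9341 + 0.4282 + 0.9481 = 5.3104 W/m².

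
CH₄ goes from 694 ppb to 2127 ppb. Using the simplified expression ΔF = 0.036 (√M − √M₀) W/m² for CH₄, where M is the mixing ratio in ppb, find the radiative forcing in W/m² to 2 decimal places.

ΔF = 0.71 W/m²

CH₄: 0.036 × (√2127 − √694) = 0.036 × (46.1194 − 26.3439) = 0.036 × 19.7755 = 0.7119 W/m².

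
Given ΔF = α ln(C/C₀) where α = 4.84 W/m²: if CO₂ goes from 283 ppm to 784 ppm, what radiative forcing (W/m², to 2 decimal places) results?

ΔF = 4.93 W/m²

CO₂ absorption bands are partially saturated, so forcing scales with the logarithm of the concentration ratio.
CO₂: 4.84 × ln(784/283) = 4.84 × ln(2.77032) = 4.84 × 1.01896 = 4.9318 W/m².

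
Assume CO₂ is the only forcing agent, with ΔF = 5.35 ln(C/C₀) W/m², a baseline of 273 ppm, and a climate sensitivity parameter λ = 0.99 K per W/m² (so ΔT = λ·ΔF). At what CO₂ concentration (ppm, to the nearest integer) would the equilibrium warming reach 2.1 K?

C ≈ 406 ppm

Required forcing: ΔF = ΔT/λ = 2.1/0.99 = 2.1212 W/m².
Then ln(C/273) = ΔF/5.35 = 2.1212/5.35 = 0.39649.
So C = 273 × e^0.39649 = 273 × 1.48660 = 405.84 ppm.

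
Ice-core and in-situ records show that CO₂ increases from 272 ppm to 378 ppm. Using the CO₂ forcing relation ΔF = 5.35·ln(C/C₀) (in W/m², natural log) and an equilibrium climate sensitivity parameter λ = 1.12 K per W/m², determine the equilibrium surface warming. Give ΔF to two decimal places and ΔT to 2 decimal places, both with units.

CO₂: 5.35 × ln(378/272) = 5.35 × ln(1.38971) = 5.35 × 0.32910 = 1.7607 W/m².
ΔT = λ ΔF = 1.12 × 1.76 = 1.9712 K.

ΔF = 1.76 W/m²; ΔT = 1.97 K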